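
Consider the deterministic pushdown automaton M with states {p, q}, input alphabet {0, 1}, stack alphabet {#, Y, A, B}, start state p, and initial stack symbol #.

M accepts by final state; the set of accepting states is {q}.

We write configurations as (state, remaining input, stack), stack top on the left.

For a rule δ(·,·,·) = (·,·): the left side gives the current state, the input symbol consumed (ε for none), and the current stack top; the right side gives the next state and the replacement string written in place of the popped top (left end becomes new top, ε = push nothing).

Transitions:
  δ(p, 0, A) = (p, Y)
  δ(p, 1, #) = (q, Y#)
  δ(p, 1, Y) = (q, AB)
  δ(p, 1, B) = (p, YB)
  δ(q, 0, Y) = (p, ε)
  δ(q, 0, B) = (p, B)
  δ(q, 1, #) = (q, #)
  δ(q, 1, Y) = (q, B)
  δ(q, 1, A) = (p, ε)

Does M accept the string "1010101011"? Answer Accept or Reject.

Accept

(p, 1010101011, #)
  read 1, top #: go to q, push Y# → (q, 010101011, Y#)
  read 0, top Y: go to p, push ε → (p, 10101011, #)
  read 1, top #: go to q, push Y# → (q, 0101011, Y#)
  read 0, top Y: go to p, push ε → (p, 101011, #)
  read 1, top #: go to q, push Y# → (q, 01011, Y#)
  read 0, top Y: go to p, push ε → (p, 1011, #)
  read 1, top #: go to q, push Y# → (q, 011, Y#)
  read 0, top Y: go to p, push ε → (p, 11, #)
  read 1, top #: go to q, push Y# → (q, 1, Y#)
  read 1, top Y: go to q, push B → (q, ε, B#)
All input consumed; state q ∈ F.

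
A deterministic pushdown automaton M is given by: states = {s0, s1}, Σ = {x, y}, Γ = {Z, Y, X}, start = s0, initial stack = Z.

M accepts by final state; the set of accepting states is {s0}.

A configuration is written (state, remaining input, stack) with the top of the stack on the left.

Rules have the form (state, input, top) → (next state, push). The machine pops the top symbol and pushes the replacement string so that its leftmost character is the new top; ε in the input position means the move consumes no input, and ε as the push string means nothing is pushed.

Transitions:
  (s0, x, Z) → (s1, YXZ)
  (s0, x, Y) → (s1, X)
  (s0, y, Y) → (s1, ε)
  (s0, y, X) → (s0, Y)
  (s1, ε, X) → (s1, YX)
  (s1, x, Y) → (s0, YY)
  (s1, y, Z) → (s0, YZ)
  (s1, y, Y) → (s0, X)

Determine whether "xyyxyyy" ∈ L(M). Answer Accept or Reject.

(s0, xyyxyyy, Z)
  read x, top Z: go to s1, push YXZ → (s1, yyxyyy, YXZ)
  read y, top Y: go to s0, push X → (s0, yxyyy, XXZ)
  read y, top X: go to s0, push Y → (s0, xyyy, YXZ)
  read x, top Y: go to s1, push X → (s1, yyy, XXZ)
  ε-move, top X: go to s1, push YX → (s1, yyy, YXXZ)
  read y, top Y: go to s0, push X → (s0, yy, XXXZ)
  read y, top X: go to s0, push Y → (s0, y, YXXZ)
  read y, top Y: go to s1, push ε → (s1, ε, XXZ)
  ε-move, top X: go to s1, push YX → (s1, ε, YXXZ)
All input consumed; state s1 ∉ F and no further ε-move applies.

Reject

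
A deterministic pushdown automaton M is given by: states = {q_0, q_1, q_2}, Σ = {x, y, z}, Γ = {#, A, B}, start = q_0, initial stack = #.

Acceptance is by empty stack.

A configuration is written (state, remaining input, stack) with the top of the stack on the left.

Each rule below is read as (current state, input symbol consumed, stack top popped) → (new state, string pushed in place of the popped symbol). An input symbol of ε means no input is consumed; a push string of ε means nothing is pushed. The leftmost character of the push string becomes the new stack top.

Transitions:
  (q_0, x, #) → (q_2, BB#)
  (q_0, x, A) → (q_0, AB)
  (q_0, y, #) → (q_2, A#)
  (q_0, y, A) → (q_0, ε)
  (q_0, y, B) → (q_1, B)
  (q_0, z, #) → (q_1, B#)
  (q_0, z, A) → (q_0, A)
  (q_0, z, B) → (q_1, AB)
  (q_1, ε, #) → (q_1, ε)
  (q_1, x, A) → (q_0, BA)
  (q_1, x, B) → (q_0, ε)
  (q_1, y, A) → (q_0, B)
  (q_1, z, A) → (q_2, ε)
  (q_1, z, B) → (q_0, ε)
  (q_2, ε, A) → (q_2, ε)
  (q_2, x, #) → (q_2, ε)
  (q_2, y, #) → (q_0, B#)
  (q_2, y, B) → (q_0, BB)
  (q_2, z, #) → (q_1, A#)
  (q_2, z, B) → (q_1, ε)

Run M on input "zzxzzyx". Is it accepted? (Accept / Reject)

Accept

(q_0, zzxzzyx, #)
  read z, top #: go to q_1, push B# → (q_1, zxzzyx, B#)
  read z, top B: go to q_0, push ε → (q_0, xzzyx, #)
  read x, top #: go to q_2, push BB# → (q_2, zzyx, BB#)
  read z, top B: go to q_1, push ε → (q_1, zyx, B#)
  read z, top B: go to q_0, push ε → (q_0, yx, #)
  read y, top #: go to q_2, push A# → (q_2, x, A#)
  ε-move, top A: go to q_2, push ε → (q_2, x, #)
  read x, top #: go to q_2, push ε → (q_2, ε, ε)
All input consumed and the stack is empty.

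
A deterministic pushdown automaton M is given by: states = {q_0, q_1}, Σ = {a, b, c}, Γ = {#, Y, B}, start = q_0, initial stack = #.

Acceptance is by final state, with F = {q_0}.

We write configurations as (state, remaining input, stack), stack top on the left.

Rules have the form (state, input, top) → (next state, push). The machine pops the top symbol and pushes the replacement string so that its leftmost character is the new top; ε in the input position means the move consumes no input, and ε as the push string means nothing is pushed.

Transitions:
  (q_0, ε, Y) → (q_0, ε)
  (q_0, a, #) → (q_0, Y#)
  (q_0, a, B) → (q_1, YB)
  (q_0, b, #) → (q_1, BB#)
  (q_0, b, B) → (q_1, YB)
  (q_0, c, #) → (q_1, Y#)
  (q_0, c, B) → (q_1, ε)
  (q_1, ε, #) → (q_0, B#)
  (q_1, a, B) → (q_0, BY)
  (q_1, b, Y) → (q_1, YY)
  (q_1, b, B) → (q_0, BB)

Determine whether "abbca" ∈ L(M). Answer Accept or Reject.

Accept

(q_0, abbca, #)
  read a, top #: go to q_0, push Y# → (q_0, bbca, Y#)
  ε-move, top Y: go to q_0, push ε → (q_0, bbca, #)
  read b, top #: go to q_1, push BB# → (q_1, bca, BB#)
  read b, top B: go to q_0, push BB → (q_0, ca, BBB#)
  read c, top B: go to q_1, push ε → (q_1, a, BB#)
  read a, top B: go to q_0, push BY → (q_0, ε, BYB#)
All input consumed; state q_0 ∈ F.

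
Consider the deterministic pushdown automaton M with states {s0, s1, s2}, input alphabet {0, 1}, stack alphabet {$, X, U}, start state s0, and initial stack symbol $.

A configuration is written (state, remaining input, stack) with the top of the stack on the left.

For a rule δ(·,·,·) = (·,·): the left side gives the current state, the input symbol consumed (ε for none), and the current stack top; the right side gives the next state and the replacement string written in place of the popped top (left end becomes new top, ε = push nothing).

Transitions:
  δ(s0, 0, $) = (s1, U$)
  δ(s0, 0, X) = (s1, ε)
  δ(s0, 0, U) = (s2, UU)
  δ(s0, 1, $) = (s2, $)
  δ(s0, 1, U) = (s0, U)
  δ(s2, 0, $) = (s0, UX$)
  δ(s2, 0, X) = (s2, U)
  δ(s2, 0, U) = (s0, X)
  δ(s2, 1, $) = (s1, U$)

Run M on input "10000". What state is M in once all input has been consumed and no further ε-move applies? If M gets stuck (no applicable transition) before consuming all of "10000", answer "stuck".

(s0, 10000, $) ⊢ (s2, 0000, $) ⊢ (s0, 000, UX$) ⊢ (s2, 00, UUX$) ⊢ (s0, 0, XUX$) ⊢ (s1, ε, UX$)
All input consumed; M is in state s1.

s1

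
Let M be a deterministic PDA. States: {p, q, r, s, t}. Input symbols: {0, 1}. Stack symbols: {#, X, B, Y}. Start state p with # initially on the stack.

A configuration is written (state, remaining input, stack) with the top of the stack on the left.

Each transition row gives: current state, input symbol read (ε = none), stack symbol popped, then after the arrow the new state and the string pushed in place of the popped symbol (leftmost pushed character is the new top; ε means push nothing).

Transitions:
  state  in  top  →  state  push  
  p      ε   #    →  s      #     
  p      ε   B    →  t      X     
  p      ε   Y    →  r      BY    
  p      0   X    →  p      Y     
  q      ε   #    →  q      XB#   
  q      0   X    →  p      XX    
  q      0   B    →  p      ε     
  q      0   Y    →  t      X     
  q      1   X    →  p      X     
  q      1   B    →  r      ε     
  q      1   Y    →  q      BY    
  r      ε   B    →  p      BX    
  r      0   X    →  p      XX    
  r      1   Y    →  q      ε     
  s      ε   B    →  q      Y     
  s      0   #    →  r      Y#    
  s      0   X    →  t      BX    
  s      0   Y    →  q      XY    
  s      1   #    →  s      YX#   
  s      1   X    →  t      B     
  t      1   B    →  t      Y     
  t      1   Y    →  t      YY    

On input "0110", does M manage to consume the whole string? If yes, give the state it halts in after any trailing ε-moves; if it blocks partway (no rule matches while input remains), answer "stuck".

t

(p, 0110, #) ⊢ (s, 0110, #) ⊢ (r, 110, Y#) ⊢ (q, 10, #) ⊢ (q, 10, XB#) ⊢ (p, 0, XB#) ⊢ (p, ε, YB#) ⊢ (r, ε, BYB#) ⊢ (p, ε, BXYB#) ⊢ (t, ε, XXYB#)
All input consumed; M is in state t.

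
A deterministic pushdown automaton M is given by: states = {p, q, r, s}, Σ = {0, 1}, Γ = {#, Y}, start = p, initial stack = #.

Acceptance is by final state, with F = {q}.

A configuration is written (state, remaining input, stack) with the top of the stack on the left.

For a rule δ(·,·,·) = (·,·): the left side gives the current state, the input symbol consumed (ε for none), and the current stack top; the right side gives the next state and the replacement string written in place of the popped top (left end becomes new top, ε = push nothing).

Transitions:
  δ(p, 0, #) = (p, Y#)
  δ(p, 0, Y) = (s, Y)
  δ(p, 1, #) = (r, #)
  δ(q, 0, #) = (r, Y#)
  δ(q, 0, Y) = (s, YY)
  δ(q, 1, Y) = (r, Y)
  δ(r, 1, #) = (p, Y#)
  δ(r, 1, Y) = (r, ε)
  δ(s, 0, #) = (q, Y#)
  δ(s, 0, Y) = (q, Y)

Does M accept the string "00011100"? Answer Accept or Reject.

Accept

(p, 00011100, #) ⊢ (p, 0011100, Y#) ⊢ (s, 011100, Y#) ⊢ (q, 11100, Y#) ⊢ (r, 1100, Y#) ⊢ (r, 100, #) ⊢ (p, 00, Y#) ⊢ (s, 0, Y#) ⊢ (q, ε, Y#)
All input consumed; state q ∈ F.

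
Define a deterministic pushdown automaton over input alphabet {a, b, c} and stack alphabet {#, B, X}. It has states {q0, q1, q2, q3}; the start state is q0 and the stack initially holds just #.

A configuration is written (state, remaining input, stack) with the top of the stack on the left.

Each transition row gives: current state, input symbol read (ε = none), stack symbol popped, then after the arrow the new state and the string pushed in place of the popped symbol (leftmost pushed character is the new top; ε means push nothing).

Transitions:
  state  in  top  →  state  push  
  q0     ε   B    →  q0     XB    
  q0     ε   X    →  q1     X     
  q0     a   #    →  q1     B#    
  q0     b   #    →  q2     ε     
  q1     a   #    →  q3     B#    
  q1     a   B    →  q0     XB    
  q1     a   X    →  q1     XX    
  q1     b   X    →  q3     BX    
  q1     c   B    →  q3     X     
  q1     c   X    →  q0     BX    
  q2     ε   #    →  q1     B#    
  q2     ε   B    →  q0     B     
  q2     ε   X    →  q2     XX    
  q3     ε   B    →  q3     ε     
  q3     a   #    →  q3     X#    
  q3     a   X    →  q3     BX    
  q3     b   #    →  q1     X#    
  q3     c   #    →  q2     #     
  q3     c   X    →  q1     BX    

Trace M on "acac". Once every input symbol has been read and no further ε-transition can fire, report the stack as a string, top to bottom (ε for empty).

BX#

(q0, acac, #)
  read a, top #: go to q1, push B# → (q1, cac, B#)
  read c, top B: go to q3, push X → (q3, ac, X#)
  read a, top X: go to q3, push BX → (q3, c, BX#)
  ε-move, top B: go to q3, push ε → (q3, c, X#)
  read c, top X: go to q1, push BX → (q1, ε, BX#)
All input consumed in state q1 with stack BX#.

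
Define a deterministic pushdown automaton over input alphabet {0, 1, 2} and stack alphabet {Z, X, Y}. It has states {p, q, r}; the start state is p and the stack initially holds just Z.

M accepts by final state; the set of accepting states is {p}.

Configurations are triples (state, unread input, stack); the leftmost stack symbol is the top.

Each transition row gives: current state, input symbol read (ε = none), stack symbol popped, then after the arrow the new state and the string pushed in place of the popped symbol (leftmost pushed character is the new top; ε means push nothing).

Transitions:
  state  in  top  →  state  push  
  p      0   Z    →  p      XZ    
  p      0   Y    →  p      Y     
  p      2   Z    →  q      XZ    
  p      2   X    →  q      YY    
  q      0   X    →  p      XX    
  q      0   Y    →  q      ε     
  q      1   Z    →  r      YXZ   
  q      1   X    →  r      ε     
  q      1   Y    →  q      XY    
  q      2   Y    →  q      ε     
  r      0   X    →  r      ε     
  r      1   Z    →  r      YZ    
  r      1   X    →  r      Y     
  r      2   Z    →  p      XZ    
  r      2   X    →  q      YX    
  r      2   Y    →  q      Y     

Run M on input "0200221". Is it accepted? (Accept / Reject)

(p, 0200221, Z)
  read 0, top Z: go to p, push XZ → (p, 200221, XZ)
  read 2, top X: go to q, push YY → (q, 00221, YYZ)
  read 0, top Y: go to q, push ε → (q, 0221, YZ)
  read 0, top Y: go to q, push ε → (q, 221, Z)
No transition applies at (q, 221, Z); input not fully consumed.

Reject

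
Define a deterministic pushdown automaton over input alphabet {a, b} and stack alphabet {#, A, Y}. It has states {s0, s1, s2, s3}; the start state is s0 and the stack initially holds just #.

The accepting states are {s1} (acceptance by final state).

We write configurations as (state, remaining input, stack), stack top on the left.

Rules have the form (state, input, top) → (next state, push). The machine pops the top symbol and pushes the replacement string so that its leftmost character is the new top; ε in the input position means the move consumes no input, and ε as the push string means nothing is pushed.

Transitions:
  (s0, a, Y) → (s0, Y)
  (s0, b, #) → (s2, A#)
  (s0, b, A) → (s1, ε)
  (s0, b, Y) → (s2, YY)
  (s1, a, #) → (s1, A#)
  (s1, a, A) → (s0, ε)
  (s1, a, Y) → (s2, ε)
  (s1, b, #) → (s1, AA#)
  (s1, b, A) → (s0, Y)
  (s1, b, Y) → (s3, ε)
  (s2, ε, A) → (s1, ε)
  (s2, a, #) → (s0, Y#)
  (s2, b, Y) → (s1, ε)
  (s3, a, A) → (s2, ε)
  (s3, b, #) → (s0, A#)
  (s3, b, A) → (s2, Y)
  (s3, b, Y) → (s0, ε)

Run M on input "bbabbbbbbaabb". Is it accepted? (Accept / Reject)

(s0, bbabbbbbbaabb, #)
  read b, top #: go to s2, push A# → (s2, babbbbbbaabb, A#)
  ε-move, top A: go to s1, push ε → (s1, babbbbbbaabb, #)
  read b, top #: go to s1, push AA# → (s1, abbbbbbaabb, AA#)
  read a, top A: go to s0, push ε → (s0, bbbbbbaabb, A#)
  read b, top A: go to s1, push ε → (s1, bbbbbaabb, #)
  read b, top #: go to s1, push AA# → (s1, bbbbaabb, AA#)
  read b, top A: go to s0, push Y → (s0, bbbaabb, YA#)
  read b, top Y: go to s2, push YY → (s2, bbaabb, YYA#)
  read b, top Y: go to s1, push ε → (s1, baabb, YA#)
  read b, top Y: go to s3, push ε → (s3, aabb, A#)
  read a, top A: go to s2, push ε → (s2, abb, #)
  read a, top #: go to s0, push Y# → (s0, bb, Y#)
  read b, top Y: go to s2, push YY → (s2, b, YY#)
  read b, top Y: go to s1, push ε → (s1, ε, Y#)
All input consumed; state s1 ∈ F.

Accept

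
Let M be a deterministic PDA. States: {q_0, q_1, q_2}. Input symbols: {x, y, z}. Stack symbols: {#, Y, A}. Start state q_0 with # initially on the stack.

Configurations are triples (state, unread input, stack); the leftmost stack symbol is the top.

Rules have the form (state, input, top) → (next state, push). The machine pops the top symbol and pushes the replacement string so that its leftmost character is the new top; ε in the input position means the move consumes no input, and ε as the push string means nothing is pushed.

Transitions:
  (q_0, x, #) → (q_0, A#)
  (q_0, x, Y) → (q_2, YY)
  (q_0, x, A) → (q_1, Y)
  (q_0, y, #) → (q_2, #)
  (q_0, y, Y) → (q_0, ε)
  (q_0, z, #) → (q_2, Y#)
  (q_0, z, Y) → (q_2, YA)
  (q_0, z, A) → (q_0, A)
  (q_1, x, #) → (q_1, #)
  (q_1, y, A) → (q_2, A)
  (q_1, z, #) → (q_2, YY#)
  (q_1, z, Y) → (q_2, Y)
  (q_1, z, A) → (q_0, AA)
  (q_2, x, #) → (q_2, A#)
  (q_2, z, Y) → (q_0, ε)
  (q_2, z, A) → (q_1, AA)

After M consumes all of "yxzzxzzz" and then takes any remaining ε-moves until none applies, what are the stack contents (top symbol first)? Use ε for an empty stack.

(q_0, yxzzxzzz, #) ⊢ (q_2, xzzxzzz, #) ⊢ (q_2, zzxzzz, A#) ⊢ (q_1, zxzzz, AA#) ⊢ (q_0, xzzz, AAA#) ⊢ (q_1, zzz, YAA#) ⊢ (q_2, zz, YAA#) ⊢ (q_0, z, AA#) ⊢ (q_0, ε, AA#)
All input consumed in state q_0 with stack AA#.

AA#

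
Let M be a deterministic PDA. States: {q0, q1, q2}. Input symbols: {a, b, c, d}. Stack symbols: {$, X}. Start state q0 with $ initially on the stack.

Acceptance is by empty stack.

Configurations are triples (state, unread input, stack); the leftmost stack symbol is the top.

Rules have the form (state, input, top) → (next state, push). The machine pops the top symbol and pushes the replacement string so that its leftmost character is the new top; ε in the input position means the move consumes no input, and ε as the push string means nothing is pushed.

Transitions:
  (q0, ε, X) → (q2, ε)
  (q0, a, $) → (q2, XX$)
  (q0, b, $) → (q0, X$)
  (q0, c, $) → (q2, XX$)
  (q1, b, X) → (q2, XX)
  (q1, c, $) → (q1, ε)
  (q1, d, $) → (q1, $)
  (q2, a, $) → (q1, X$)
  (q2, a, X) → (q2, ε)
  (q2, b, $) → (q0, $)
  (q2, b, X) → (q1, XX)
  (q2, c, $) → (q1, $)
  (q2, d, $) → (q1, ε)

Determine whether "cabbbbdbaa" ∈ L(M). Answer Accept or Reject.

Reject

(q0, cabbbbdbaa, $) ⊢ (q2, abbbbdbaa, XX$) ⊢ (q2, bbbbdbaa, X$) ⊢ (q1, bbbdbaa, XX$) ⊢ (q2, bbdbaa, XXX$) ⊢ (q1, bdbaa, XXXX$) ⊢ (q2, dbaa, XXXXX$)
No transition applies at (q2, dbaa, XXXXX$); input not fully consumed.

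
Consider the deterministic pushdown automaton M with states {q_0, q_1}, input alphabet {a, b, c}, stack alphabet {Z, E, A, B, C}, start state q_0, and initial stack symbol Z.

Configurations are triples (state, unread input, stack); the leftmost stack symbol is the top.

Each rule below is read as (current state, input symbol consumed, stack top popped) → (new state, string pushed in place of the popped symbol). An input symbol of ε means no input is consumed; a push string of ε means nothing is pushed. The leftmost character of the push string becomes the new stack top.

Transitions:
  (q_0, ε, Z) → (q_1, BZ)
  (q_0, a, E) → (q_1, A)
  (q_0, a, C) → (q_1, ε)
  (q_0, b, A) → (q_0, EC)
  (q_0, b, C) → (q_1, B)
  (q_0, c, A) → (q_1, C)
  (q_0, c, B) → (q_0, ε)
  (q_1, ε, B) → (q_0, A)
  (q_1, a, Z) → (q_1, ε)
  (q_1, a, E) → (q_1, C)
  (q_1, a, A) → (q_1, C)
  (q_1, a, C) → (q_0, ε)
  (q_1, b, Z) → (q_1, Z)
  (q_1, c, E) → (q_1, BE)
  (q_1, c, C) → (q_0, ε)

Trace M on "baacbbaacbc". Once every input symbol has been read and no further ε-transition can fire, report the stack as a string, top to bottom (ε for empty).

CZ

(q_0, baacbbaacbc, Z)
  ε-move, top Z: go to q_1, push BZ → (q_1, baacbbaacbc, BZ)
  ε-move, top B: go to q_0, push A → (q_0, baacbbaacbc, AZ)
  read b, top A: go to q_0, push EC → (q_0, aacbbaacbc, ECZ)
  read a, top E: go to q_1, push A → (q_1, acbbaacbc, ACZ)
  read a, top A: go to q_1, push C → (q_1, cbbaacbc, CCZ)
  read c, top C: go to q_0, push ε → (q_0, bbaacbc, CZ)
  read b, top C: go to q_1, push B → (q_1, baacbc, BZ)
  ε-move, top B: go to q_0, push A → (q_0, baacbc, AZ)
  read b, top A: go to q_0, push EC → (q_0, aacbc, ECZ)
  read a, top E: go to q_1, push A → (q_1, acbc, ACZ)
  read a, top A: go to q_1, push C → (q_1, cbc, CCZ)
  read c, top C: go to q_0, push ε → (q_0, bc, CZ)
  read b, top C: go to q_1, push B → (q_1, c, BZ)
  ε-move, top B: go to q_0, push A → (q_0, c, AZ)
  read c, top A: go to q_1, push C → (q_1, ε, CZ)
All input consumed in state q_1 with stack CZ.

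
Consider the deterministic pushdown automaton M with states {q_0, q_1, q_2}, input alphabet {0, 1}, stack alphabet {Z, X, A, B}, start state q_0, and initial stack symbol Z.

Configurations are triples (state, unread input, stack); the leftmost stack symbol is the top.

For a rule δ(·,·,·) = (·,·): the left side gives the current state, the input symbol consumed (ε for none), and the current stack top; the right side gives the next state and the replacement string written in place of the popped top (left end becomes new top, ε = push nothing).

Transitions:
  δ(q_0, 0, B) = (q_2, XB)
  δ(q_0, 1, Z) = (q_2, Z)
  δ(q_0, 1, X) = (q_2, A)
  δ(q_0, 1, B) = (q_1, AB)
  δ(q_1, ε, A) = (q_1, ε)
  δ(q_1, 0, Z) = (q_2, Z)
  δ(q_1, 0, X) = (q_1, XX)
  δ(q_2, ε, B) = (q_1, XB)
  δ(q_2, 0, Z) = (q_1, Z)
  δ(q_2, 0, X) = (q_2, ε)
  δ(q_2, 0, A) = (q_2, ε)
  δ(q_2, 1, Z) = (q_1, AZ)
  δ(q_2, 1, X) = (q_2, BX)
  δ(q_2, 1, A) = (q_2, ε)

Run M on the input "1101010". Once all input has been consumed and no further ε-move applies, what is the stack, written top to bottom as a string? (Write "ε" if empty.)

Z

(q_0, 1101010, Z) ⊢ (q_2, 101010, Z) ⊢ (q_1, 01010, AZ) ⊢ (q_1, 01010, Z) ⊢ (q_2, 1010, Z) ⊢ (q_1, 010, AZ) ⊢ (q_1, 010, Z) ⊢ (q_2, 10, Z) ⊢ (q_1, 0, AZ) ⊢ (q_1, 0, Z) ⊢ (q_2, ε, Z)
All input consumed in state q_2 with stack Z.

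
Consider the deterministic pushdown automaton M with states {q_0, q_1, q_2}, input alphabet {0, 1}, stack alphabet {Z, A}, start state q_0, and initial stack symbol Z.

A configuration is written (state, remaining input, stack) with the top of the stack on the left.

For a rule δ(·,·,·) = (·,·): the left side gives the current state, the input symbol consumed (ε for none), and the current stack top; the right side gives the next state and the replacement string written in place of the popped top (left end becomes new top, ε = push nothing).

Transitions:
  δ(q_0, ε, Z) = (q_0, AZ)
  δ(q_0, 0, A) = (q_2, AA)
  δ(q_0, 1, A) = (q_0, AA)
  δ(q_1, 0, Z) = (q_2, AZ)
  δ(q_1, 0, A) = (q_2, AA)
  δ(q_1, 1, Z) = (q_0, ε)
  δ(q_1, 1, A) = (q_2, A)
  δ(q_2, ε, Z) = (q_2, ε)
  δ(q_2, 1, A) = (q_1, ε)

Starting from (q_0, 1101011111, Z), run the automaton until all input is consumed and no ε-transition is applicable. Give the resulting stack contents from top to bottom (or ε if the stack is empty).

(q_0, 1101011111, Z) ⊢ (q_0, 1101011111, AZ) ⊢ (q_0, 101011111, AAZ) ⊢ (q_0, 01011111, AAAZ) ⊢ (q_2, 1011111, AAAAZ) ⊢ (q_1, 011111, AAAZ) ⊢ (q_2, 11111, AAAAZ) ⊢ (q_1, 1111, AAAZ) ⊢ (q_2, 111, AAAZ) ⊢ (q_1, 11, AAZ) ⊢ (q_2, 1, AAZ) ⊢ (q_1, ε, AZ)
All input consumed in state q_1 with stack AZ.

AZ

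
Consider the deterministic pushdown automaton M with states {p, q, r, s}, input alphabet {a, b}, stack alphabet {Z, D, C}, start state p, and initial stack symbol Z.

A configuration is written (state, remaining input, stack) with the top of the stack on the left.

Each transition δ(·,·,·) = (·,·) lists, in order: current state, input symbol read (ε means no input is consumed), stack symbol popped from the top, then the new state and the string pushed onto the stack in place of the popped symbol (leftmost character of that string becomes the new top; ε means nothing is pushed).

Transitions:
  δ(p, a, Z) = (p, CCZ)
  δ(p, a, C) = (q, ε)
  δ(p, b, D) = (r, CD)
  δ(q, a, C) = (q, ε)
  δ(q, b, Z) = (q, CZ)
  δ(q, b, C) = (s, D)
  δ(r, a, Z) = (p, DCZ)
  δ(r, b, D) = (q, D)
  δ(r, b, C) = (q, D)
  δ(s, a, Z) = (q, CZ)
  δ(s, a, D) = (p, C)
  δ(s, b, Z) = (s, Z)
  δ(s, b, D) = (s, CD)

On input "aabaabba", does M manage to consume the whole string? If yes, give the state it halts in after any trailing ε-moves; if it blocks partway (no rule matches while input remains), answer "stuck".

p

(p, aabaabba, Z)
  read a, top Z: go to p, push CCZ → (p, abaabba, CCZ)
  read a, top C: go to q, push ε → (q, baabba, CZ)
  read b, top C: go to s, push D → (s, aabba, DZ)
  read a, top D: go to p, push C → (p, abba, CZ)
  read a, top C: go to q, push ε → (q, bba, Z)
  read b, top Z: go to q, push CZ → (q, ba, CZ)
  read b, top C: go to s, push D → (s, a, DZ)
  read a, top D: go to p, push C → (p, ε, CZ)
All input consumed; M is in state p.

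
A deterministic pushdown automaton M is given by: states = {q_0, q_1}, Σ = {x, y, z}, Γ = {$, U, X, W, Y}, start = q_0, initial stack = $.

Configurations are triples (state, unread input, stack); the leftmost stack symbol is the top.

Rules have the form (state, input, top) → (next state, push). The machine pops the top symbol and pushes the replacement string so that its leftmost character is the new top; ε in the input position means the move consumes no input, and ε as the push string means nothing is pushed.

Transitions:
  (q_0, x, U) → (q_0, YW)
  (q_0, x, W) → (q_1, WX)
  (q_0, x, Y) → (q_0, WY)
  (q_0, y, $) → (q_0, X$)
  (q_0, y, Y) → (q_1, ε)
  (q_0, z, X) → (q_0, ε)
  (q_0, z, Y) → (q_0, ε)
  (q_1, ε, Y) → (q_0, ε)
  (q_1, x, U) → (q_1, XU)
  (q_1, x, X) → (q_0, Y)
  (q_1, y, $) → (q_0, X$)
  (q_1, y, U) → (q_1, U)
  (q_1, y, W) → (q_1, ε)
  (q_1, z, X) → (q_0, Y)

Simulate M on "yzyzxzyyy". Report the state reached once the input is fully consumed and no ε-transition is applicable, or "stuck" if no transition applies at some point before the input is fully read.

(q_0, yzyzxzyyy, $)
  read y, top $: go to q_0, push X$ → (q_0, zyzxzyyy, X$)
  read z, top X: go to q_0, push ε → (q_0, yzxzyyy, $)
  read y, top $: go to q_0, push X$ → (q_0, zxzyyy, X$)
  read z, top X: go to q_0, push ε → (q_0, xzyyy, $)
No transition for (q_0, x, top $); M blocks with input xzyyy remaining.

stuck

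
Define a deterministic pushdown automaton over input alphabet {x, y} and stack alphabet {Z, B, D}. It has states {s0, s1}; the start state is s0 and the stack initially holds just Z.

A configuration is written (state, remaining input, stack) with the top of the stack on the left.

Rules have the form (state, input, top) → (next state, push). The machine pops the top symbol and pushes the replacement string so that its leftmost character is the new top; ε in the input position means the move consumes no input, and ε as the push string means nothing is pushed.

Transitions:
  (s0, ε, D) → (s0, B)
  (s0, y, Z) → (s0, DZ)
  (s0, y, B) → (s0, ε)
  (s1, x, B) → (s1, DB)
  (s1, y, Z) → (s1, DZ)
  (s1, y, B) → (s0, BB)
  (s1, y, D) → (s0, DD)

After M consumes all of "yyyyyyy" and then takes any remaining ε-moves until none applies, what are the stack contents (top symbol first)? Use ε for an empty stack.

BZ

(s0, yyyyyyy, Z) ⊢ (s0, yyyyyy, DZ) ⊢ (s0, yyyyyy, BZ) ⊢ (s0, yyyyy, Z) ⊢ (s0, yyyy, DZ) ⊢ (s0, yyyy, BZ) ⊢ (s0, yyy, Z) ⊢ (s0, yy, DZ) ⊢ (s0, yy, BZ) ⊢ (s0, y, Z) ⊢ (s0, ε, DZ) ⊢ (s0, ε, BZ)
All input consumed in state s0 with stack BZ.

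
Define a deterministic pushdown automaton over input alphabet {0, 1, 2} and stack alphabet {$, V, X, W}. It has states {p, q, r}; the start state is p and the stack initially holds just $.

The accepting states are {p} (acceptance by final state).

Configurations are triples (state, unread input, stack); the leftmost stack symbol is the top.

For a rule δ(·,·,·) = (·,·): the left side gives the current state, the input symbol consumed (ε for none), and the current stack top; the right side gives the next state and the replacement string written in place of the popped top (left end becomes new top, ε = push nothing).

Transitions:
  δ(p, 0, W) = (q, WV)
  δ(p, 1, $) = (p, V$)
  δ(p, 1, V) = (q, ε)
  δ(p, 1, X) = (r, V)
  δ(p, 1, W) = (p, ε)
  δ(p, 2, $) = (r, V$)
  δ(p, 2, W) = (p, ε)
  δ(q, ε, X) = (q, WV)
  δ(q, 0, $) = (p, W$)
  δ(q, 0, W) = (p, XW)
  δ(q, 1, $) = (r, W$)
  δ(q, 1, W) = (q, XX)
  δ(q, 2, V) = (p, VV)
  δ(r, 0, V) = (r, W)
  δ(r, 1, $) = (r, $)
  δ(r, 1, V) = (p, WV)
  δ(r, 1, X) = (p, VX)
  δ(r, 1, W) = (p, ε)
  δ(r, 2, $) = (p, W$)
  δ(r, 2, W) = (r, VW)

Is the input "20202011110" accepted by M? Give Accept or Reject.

(p, 20202011110, $) ⊢ (r, 0202011110, V$) ⊢ (r, 202011110, W$) ⊢ (r, 02011110, VW$) ⊢ (r, 2011110, WW$) ⊢ (r, 011110, VWW$) ⊢ (r, 11110, WWW$) ⊢ (p, 1110, WW$) ⊢ (p, 110, W$) ⊢ (p, 10, $) ⊢ (p, 0, V$)
No transition applies at (p, 0, V$); input not fully consumed.

Reject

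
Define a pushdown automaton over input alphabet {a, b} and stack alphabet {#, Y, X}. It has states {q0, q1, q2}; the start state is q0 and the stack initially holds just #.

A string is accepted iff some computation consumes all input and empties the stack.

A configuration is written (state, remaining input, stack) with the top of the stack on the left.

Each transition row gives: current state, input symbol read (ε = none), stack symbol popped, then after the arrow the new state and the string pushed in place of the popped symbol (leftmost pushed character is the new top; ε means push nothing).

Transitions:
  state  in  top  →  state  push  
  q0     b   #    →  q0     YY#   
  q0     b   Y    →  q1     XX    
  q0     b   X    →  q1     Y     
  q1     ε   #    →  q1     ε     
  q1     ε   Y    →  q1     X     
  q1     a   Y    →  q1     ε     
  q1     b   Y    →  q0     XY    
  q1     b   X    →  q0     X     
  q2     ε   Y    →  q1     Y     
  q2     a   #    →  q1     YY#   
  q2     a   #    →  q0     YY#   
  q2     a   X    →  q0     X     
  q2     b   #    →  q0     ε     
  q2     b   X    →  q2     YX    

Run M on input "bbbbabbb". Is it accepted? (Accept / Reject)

Reject

No computation consumes all input and empties the stack.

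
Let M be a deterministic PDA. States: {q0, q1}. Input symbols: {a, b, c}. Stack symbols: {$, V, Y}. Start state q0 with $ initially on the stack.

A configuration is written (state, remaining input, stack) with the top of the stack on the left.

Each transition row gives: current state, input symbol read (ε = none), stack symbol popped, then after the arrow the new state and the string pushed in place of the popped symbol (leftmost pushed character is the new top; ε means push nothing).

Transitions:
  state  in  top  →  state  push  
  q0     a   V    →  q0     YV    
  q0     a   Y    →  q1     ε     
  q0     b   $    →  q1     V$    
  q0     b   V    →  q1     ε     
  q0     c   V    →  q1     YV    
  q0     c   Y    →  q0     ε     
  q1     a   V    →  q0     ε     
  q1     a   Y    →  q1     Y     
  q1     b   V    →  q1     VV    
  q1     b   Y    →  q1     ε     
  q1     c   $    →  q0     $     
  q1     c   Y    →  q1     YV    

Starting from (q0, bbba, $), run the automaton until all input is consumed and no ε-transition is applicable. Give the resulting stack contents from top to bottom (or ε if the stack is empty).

VV$

(q0, bbba, $)
  read b, top $: go to q1, push V$ → (q1, bba, V$)
  read b, top V: go to q1, push VV → (q1, ba, VV$)
  read b, top V: go to q1, push VV → (q1, a, VVV$)
  read a, top V: go to q0, push ε → (q0, ε, VV$)
All input consumed in state q0 with stack VV$.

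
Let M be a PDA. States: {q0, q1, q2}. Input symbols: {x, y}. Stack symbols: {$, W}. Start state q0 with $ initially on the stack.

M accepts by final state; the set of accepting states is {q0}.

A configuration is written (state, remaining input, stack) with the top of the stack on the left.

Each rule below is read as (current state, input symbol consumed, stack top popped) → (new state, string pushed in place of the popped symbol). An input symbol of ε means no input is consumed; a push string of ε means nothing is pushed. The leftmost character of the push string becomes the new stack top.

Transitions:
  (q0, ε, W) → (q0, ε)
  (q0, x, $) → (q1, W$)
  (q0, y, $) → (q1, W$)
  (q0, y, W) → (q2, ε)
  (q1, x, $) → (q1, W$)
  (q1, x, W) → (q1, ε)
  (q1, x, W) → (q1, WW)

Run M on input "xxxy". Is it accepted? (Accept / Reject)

Reject

No computation consumes all input and reaches a final state.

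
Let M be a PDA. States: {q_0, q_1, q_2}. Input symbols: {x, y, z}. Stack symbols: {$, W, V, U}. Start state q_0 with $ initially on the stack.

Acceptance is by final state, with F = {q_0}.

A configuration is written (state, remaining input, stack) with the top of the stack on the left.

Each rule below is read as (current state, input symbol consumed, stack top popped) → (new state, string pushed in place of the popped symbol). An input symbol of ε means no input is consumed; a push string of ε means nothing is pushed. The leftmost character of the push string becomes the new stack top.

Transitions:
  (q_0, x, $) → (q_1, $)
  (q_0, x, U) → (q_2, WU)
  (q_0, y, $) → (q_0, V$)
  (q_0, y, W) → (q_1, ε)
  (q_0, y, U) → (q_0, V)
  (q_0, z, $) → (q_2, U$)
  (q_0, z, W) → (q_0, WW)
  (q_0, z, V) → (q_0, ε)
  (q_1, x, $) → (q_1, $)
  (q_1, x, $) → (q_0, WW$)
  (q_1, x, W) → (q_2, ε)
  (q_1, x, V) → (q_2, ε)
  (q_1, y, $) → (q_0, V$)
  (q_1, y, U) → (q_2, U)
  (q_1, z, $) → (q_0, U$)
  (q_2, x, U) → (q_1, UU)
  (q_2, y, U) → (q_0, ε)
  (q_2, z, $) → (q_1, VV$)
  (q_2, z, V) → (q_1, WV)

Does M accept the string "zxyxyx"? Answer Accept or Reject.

No computation consumes all input and reaches a final state.

Reject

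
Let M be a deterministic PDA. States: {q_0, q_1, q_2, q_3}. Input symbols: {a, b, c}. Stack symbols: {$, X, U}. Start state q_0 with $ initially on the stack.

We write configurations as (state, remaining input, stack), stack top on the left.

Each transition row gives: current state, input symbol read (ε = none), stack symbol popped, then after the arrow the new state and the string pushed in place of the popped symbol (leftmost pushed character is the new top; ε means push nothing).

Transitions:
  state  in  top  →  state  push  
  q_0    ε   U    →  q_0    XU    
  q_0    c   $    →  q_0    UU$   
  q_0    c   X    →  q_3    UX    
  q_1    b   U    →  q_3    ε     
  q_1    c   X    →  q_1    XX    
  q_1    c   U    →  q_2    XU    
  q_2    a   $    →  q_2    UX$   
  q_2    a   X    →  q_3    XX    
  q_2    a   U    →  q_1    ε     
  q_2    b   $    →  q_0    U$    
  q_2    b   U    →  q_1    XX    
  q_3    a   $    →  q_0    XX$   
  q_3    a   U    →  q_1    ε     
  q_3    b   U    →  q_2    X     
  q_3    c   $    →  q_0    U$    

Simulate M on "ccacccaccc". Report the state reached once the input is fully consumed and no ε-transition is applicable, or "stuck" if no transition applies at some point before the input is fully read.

(q_0, ccacccaccc, $)
  read c, top $: go to q_0, push UU$ → (q_0, cacccaccc, UU$)
  ε-move, top U: go to q_0, push XU → (q_0, cacccaccc, XUU$)
  read c, top X: go to q_3, push UX → (q_3, acccaccc, UXUU$)
  read a, top U: go to q_1, push ε → (q_1, cccaccc, XUU$)
  read c, top X: go to q_1, push XX → (q_1, ccaccc, XXUU$)
  read c, top X: go to q_1, push XX → (q_1, caccc, XXXUU$)
  read c, top X: go to q_1, push XX → (q_1, accc, XXXXUU$)
No transition for (q_1, a, top X); M blocks with input accc remaining.

stuck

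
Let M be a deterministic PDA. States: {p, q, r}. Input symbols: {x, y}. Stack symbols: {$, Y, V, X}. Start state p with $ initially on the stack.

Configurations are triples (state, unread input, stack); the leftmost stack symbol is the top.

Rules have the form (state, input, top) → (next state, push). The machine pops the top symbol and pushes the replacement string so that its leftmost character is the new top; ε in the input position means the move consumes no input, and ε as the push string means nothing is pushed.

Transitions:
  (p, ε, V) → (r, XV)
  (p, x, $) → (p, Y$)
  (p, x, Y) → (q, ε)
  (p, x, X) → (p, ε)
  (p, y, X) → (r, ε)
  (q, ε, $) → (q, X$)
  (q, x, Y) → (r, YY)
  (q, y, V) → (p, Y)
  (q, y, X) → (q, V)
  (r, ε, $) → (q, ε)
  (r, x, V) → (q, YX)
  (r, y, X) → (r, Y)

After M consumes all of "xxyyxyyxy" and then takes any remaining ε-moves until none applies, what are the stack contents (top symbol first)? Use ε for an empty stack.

(p, xxyyxyyxy, $)
  read x, top $: go to p, push Y$ → (p, xyyxyyxy, Y$)
  read x, top Y: go to q, push ε → (q, yyxyyxy, $)
  ε-move, top $: go to q, push X$ → (q, yyxyyxy, X$)
  read y, top X: go to q, push V → (q, yxyyxy, V$)
  read y, top V: go to p, push Y → (p, xyyxy, Y$)
  read x, top Y: go to q, push ε → (q, yyxy, $)
  ε-move, top $: go to q, push X$ → (q, yyxy, X$)
  read y, top X: go to q, push V → (q, yxy, V$)
  read y, top V: go to p, push Y → (p, xy, Y$)
  read x, top Y: go to q, push ε → (q, y, $)
  ε-move, top $: go to q, push X$ → (q, y, X$)
  read y, top X: go to q, push V → (q, ε, V$)
All input consumed in state q with stack V$.

V$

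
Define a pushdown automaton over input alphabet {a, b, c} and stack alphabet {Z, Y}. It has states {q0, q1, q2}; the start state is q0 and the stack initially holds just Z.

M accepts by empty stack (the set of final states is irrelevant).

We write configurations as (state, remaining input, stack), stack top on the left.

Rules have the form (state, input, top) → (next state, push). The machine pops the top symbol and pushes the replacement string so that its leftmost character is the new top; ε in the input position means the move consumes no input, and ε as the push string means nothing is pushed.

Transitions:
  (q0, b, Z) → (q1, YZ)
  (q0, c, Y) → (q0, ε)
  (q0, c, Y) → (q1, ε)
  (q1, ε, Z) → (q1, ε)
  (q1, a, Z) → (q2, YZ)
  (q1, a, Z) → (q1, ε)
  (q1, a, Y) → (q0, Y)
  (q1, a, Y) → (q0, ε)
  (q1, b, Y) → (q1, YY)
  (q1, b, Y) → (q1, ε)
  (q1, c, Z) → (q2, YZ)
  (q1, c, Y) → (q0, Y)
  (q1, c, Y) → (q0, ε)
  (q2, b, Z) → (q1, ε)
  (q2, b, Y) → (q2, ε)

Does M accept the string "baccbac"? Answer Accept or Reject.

Reject

No computation consumes all input and empties the stack.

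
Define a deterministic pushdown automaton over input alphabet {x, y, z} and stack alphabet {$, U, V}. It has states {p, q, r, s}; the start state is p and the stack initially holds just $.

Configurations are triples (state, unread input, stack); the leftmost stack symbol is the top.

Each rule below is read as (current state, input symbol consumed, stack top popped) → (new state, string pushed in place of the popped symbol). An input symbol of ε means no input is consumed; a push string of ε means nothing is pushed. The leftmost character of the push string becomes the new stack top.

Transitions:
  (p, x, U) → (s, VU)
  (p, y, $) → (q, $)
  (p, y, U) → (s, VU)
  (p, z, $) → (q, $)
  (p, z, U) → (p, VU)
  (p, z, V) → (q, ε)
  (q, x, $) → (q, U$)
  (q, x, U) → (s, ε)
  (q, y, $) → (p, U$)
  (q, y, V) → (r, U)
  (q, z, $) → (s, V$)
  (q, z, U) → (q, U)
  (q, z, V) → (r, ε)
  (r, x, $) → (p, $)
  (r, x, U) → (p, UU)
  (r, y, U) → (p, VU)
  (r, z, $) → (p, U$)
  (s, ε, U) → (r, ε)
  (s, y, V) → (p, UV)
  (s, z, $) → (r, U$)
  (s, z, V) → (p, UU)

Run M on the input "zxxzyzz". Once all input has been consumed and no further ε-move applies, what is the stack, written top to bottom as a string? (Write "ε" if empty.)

U$

(p, zxxzyzz, $) ⊢ (q, xxzyzz, $) ⊢ (q, xzyzz, U$) ⊢ (s, zyzz, $) ⊢ (r, yzz, U$) ⊢ (p, zz, VU$) ⊢ (q, z, U$) ⊢ (q, ε, U$)
All input consumed in state q with stack U$.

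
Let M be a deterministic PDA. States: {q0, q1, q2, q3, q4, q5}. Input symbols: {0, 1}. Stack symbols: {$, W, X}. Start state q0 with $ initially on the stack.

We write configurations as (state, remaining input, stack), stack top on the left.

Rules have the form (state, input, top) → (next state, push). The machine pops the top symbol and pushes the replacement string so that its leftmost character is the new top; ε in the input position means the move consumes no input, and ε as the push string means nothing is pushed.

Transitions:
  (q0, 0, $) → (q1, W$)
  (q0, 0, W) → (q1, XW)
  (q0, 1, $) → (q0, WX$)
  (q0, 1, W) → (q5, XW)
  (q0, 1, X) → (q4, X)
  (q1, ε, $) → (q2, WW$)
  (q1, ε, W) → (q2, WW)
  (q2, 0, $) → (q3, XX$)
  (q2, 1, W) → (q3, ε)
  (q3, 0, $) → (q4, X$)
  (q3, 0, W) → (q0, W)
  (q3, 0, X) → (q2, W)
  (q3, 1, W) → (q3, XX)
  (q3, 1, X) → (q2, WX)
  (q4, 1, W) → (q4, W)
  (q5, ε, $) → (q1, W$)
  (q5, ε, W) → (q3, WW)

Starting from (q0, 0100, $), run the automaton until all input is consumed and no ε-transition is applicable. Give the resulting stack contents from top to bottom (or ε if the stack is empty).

(q0, 0100, $)
  read 0, top $: go to q1, push W$ → (q1, 100, W$)
  ε-move, top W: go to q2, push WW → (q2, 100, WW$)
  read 1, top W: go to q3, push ε → (q3, 00, W$)
  read 0, top W: go to q0, push W → (q0, 0, W$)
  read 0, top W: go to q1, push XW → (q1, ε, XW$)
All input consumed in state q1 with stack XW$.

XW$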